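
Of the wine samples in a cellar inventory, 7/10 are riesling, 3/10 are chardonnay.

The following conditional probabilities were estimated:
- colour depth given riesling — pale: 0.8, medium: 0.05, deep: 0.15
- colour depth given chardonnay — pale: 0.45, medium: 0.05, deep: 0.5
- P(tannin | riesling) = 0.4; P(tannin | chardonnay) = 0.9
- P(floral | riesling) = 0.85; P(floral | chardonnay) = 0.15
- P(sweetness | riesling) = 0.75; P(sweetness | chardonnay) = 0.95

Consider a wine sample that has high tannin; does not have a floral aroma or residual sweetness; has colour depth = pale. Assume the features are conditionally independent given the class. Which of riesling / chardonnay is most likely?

riesling: 0.7 × 0.8 × 0.4 × (1−0.85) × (1−0.75) = 0.0084
chardonnay: 0.3 × 0.45 × 0.9 × (1−0.15) × (1−0.95) = 0.00516375
Highest score → riesling.

riesling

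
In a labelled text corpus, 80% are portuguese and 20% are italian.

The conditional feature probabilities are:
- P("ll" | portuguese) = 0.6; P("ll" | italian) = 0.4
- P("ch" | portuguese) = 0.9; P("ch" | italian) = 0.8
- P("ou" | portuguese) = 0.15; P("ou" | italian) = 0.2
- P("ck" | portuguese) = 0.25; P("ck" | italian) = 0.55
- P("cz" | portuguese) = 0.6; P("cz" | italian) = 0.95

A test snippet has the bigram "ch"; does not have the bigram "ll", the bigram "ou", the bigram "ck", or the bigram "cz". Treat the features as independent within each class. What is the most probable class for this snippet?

portuguese: 0.8 × (1−0.6) × 0.9 × (1−0.15) × (1−0.25) × (1−0.6) = 0.07344
italian: 0.2 × (1−0.4) × 0.8 × (1−0.2) × (1−0.55) × (1−0.95) = 0.001728
Highest score → portuguese.

portuguese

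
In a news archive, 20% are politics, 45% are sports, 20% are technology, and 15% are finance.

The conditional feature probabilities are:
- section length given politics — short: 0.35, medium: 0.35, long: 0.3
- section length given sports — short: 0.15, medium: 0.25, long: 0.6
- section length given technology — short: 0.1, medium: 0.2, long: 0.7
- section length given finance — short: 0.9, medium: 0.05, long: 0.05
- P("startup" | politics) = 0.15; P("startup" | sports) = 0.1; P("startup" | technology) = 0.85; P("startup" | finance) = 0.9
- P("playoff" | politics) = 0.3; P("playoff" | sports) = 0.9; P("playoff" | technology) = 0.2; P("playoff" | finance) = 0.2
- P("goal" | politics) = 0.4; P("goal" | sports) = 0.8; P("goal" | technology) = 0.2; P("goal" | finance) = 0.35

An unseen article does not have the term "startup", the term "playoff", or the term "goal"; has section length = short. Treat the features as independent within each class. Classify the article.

politics: 0.2 × 0.35 × (1−0.15) × (1−0.3) × (1−0.4) = 0.02499
sports: 0.45 × 0.15 × (1−0.1) × (1−0.9) × (1−0.8) = 0.001215
technology: 0.2 × 0.1 × (1−0.85) × (1−0.2) × (1−0.2) = 0.00192
finance: 0.15 × 0.9 × (1−0.9) × (1−0.2) × (1−0.35) = 0.00702
Highest score → politics.

politics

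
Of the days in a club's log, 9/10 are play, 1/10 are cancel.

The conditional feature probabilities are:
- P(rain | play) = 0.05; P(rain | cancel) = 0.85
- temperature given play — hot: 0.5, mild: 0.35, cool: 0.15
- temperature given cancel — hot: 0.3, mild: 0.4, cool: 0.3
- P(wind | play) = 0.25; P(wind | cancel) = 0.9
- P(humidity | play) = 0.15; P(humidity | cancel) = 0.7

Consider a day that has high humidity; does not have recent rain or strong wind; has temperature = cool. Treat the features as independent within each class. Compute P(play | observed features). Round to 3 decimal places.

0.979

play: 0.9 × (1−0.05) × 0.15 × (1−0.25) × 0.15 = 0.014428125
cancel: 0.1 × (1−0.85) × 0.3 × (1−0.9) × 0.7 = 0.000315
P(play | x) = 0.014428125 / 0.014743125 ≈ 0.979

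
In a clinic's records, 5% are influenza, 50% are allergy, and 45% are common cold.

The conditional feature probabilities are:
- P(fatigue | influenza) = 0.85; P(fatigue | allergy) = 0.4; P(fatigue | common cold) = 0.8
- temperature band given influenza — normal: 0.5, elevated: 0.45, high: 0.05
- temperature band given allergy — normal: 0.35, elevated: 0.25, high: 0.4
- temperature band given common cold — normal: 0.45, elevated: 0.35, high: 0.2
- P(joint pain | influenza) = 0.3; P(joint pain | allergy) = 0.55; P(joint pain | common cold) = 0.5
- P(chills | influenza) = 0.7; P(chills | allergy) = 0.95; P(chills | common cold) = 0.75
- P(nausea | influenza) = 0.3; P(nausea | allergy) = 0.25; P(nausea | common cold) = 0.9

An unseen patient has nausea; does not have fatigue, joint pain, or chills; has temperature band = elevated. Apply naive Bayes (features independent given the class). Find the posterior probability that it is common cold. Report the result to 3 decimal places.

0.848

influenza: 0.05 × (1−0.85) × 0.45 × (1−0.3) × (1−0.7) × 0.3 = 0.000212625
allergy: 0.5 × (1−0.4) × 0.25 × (1−0.55) × (1−0.95) × 0.25 = 0.000421875
common cold: 0.45 × (1−0.8) × 0.35 × (1−0.5) × (1−0.75) × 0.9 = 0.00354375
P(common cold | x) = 0.00354375 / 0.00417825 ≈ 0.848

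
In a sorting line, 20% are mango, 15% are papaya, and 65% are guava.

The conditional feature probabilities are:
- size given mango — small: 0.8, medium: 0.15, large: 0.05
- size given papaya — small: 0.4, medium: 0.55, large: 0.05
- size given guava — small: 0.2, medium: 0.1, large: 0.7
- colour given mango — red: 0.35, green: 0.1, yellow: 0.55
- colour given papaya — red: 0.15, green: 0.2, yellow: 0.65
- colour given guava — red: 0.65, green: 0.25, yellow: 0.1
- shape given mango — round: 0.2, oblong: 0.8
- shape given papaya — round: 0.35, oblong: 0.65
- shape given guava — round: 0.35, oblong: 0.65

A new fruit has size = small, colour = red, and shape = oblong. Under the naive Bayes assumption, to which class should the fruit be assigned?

mango: 0.2 × 0.8 × 0.35 × 0.8 = 0.0448
papaya: 0.15 × 0.4 × 0.15 × 0.65 = 0.00585
guava: 0.65 × 0.2 × 0.65 × 0.65 = 0.054925
Highest score → guava.

guava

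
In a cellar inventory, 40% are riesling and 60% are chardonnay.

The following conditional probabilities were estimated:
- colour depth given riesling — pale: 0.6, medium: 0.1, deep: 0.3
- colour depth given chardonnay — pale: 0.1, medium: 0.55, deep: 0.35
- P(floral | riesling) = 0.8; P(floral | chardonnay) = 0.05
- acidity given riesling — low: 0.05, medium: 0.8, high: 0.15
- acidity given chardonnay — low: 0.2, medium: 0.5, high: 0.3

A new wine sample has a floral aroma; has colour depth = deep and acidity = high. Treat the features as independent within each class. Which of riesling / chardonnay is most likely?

riesling: 0.4 × 0.3 × 0.8 × 0.15 = 0.0144
chardonnay: 0.6 × 0.35 × 0.05 × 0.3 = 0.00315
Highest score → riesling.

riesling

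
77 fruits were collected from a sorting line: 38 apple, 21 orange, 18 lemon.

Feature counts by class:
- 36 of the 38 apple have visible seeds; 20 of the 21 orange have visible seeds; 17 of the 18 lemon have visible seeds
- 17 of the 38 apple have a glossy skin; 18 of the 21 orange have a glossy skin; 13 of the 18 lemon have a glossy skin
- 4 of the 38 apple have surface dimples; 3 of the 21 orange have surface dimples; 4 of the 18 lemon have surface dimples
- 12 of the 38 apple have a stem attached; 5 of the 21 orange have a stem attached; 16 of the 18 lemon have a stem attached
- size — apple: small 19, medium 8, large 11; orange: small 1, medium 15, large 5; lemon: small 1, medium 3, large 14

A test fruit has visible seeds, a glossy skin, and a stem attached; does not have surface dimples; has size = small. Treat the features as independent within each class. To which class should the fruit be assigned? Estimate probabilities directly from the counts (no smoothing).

apple

apple: (38/77) × (36/38) × (17/38) × (34/38) × (12/38) × (19/38) ≈ 0.0295488
orange: (21/77) × (20/21) × (18/21) × (18/21) × (5/21) × (1/21) ≈ 0.0021636
lemon: (18/77) × (17/18) × (13/18) × (14/18) × (16/18) × (1/18) ≈ 0.00612434
Highest score → apple.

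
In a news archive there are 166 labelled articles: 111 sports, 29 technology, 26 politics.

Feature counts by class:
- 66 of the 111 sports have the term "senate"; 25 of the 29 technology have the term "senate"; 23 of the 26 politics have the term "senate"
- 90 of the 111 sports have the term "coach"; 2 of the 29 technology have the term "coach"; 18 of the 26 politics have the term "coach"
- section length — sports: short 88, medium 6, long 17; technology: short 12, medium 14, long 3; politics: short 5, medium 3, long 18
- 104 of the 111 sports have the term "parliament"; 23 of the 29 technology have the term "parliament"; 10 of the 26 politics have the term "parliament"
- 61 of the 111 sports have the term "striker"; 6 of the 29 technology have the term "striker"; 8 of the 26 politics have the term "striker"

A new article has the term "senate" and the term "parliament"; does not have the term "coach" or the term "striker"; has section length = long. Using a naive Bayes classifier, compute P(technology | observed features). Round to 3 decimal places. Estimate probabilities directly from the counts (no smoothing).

0.418

sports: (111/166) × (66/111) × (21/111) × (17/111) × (104/111) × (50/111) ≈ 0.00486201
technology: (29/166) × (25/29) × (27/29) × (3/29) × (23/29) × (23/29) ≈ 0.0091239
politics: (26/166) × (23/26) × (8/26) × (18/26) × (10/26) × (18/26) ≈ 0.00785889
P(technology | x) = 0.0091239 / 0.0218448 ≈ 0.418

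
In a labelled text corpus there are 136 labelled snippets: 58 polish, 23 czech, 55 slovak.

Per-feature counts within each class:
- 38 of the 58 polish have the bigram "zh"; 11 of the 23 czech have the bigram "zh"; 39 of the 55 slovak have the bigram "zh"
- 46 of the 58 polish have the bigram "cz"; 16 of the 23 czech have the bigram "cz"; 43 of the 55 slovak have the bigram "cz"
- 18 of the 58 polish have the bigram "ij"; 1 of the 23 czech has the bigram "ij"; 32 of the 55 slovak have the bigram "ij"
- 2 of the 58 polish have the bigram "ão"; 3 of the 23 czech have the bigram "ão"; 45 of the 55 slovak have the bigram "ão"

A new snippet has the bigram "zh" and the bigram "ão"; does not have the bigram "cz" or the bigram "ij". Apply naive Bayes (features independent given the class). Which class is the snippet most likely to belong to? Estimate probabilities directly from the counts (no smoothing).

slovak

polish: (58/136) × (38/58) × (12/58) × (40/58) × (2/58) ≈ 0.00137478
czech: (23/136) × (11/23) × (7/23) × (22/23) × (3/23) ≈ 0.00307123
slovak: (55/136) × (39/55) × (12/55) × (23/55) × (45/55) ≈ 0.0214072
Highest score → slovak.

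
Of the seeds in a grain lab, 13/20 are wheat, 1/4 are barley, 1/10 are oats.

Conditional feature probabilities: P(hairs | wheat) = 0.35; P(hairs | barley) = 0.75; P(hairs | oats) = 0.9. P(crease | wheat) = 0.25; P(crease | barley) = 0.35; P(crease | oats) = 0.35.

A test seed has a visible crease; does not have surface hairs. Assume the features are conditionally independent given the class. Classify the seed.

wheat

wheat: 0.65 × (1−0.35) × 0.25 = 0.105625
barley: 0.25 × (1−0.75) × 0.35 = 0.021875
oats: 0.1 × (1−0.9) × 0.35 = 0.0035
Highest score → wheat.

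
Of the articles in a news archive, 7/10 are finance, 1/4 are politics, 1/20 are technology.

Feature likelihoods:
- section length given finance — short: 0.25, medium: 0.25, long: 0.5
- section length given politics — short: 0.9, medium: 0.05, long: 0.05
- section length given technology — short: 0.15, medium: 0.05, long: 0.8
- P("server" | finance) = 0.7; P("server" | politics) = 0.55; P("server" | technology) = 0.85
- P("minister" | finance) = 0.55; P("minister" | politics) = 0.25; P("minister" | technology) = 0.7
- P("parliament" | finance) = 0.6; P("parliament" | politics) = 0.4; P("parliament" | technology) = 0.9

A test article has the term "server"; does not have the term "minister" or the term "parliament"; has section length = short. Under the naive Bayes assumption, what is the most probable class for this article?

finance: 0.7 × 0.25 × 0.7 × (1−0.55) × (1−0.6) = 0.02205
politics: 0.25 × 0.9 × 0.55 × (1−0.25) × (1−0.4) = 0.0556875
technology: 0.05 × 0.15 × 0.85 × (1−0.7) × (1−0.9) = 0.00019125
Highest score → politics.

politics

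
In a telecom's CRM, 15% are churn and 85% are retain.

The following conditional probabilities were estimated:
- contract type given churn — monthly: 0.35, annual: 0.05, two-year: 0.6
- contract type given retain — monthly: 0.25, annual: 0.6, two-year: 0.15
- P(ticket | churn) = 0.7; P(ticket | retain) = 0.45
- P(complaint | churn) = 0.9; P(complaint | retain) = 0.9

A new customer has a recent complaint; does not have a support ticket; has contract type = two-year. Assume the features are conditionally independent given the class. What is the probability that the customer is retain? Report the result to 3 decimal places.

churn: 0.15 × 0.6 × (1−0.7) × 0.9 = 0.0243
retain: 0.85 × 0.15 × (1−0.45) × 0.9 = 0.0631125
P(retain | x) = 0.0631125 / 0.0874125 ≈ 0.722

0.722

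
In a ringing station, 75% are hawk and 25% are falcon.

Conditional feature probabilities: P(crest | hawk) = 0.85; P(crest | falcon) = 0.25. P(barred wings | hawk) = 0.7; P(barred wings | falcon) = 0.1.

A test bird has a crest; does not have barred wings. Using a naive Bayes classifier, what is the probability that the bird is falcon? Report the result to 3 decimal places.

hawk: 0.75 × 0.85 × (1−0.7) = 0.19125
falcon: 0.25 × 0.25 × (1−0.1) = 0.05625
P(falcon | x) = 0.05625 / 0.2475 ≈ 0.227

0.227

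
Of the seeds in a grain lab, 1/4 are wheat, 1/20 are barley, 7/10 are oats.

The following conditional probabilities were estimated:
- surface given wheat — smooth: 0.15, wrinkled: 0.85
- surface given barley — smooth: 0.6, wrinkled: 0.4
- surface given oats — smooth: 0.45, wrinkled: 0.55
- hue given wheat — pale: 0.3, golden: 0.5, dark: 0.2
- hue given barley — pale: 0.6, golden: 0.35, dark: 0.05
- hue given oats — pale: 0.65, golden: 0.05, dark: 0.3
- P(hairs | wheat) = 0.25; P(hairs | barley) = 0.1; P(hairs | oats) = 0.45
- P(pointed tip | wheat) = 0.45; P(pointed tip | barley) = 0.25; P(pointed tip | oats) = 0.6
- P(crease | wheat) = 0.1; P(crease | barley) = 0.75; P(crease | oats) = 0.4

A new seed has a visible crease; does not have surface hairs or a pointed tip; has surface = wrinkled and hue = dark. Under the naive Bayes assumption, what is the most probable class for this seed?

oats

wheat: 0.25 × 0.85 × 0.2 × (1−0.25) × (1−0.45) × 0.1 = 0.001753125
barley: 0.05 × 0.4 × 0.05 × (1−0.1) × (1−0.25) × 0.75 = 0.00050625
oats: 0.7 × 0.55 × 0.3 × (1−0.45) × (1−0.6) × 0.4 = 0.010164
Highest score → oats.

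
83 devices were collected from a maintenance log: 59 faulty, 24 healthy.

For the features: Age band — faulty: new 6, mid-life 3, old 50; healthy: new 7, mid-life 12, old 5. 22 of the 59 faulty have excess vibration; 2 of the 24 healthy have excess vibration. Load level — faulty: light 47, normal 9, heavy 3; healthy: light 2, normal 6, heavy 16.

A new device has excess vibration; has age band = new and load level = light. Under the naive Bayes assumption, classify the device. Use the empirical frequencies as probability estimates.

faulty

faulty: (59/83) × (6/59) × (22/59) × (47/59) ≈ 0.0214728
healthy: (24/83) × (7/24) × (2/24) × (2/24) ≈ 0.000585676
Highest score → faulty.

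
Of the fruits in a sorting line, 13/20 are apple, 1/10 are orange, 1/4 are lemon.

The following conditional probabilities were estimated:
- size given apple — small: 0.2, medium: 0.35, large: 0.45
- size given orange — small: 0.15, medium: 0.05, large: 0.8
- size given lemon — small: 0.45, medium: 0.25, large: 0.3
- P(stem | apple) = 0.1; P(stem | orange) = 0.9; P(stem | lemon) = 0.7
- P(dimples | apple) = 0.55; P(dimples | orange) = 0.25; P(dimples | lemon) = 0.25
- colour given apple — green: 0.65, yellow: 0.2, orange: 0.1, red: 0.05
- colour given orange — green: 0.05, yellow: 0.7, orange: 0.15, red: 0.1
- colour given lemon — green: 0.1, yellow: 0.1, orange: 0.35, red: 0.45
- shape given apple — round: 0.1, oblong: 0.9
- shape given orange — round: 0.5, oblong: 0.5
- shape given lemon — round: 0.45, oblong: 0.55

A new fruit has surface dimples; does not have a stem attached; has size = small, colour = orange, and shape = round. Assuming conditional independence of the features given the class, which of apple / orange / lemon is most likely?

lemon

apple: 0.65 × 0.2 × (1−0.1) × 0.55 × 0.1 × 0.1 = 0.0006435
orange: 0.1 × 0.15 × (1−0.9) × 0.25 × 0.15 × 0.5 = 0.000028125
lemon: 0.25 × 0.45 × (1−0.7) × 0.25 × 0.35 × 0.45 = 0.00132890625
Highest score → lemon.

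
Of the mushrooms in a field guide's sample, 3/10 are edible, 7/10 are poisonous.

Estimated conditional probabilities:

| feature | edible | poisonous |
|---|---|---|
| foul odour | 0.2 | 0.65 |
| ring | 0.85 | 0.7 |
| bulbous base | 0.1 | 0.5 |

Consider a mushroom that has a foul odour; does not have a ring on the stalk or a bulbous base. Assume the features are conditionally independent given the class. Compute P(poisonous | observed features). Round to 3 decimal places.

0.894

edible: 0.3 × 0.2 × (1−0.85) × (1−0.1) = 0.0081
poisonous: 0.7 × 0.65 × (1−0.7) × (1−0.5) = 0.06825
P(poisonous | x) = 0.06825 / 0.07635 ≈ 0.894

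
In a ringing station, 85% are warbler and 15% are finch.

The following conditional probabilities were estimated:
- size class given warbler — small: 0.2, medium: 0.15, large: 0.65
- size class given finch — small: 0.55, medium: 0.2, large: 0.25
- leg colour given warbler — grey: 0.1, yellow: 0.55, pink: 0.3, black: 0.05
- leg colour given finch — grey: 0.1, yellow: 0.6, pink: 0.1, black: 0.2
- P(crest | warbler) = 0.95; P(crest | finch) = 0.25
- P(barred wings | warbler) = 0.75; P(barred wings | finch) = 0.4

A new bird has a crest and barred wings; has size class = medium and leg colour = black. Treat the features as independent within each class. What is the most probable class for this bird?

warbler

warbler: 0.85 × 0.15 × 0.05 × 0.95 × 0.75 = 0.0045421875
finch: 0.15 × 0.2 × 0.2 × 0.25 × 0.4 = 0.0006
Highest score → warbler.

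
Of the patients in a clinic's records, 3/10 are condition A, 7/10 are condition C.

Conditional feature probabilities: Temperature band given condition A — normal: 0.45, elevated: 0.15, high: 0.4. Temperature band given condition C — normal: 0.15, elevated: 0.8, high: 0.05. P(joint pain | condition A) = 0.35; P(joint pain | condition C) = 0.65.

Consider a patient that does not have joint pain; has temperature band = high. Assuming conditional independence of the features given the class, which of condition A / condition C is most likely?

condition A: 0.3 × 0.4 × (1−0.35) = 0.078
condition C: 0.7 × 0.05 × (1−0.65) = 0.01225
Highest score → condition A.

condition A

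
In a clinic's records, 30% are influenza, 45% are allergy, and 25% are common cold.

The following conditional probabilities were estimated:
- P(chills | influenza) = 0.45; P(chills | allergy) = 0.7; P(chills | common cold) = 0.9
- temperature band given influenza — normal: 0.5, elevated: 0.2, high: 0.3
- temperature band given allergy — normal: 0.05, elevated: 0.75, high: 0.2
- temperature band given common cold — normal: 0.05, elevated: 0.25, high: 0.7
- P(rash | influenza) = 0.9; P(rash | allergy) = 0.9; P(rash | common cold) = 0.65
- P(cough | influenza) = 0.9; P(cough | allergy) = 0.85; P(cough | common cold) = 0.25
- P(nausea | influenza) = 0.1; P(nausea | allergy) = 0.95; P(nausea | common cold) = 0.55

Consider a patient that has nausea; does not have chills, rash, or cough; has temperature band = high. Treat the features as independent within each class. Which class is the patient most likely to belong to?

common cold

influenza: 0.3 × (1−0.45) × 0.3 × (1−0.9) × (1−0.9) × 0.1 = 0.0000495
allergy: 0.45 × (1−0.7) × 0.2 × (1−0.9) × (1−0.85) × 0.95 = 0.00038475
common cold: 0.25 × (1−0.9) × 0.7 × (1−0.65) × (1−0.25) × 0.55 = 0.0025265625
Highest score → common cold.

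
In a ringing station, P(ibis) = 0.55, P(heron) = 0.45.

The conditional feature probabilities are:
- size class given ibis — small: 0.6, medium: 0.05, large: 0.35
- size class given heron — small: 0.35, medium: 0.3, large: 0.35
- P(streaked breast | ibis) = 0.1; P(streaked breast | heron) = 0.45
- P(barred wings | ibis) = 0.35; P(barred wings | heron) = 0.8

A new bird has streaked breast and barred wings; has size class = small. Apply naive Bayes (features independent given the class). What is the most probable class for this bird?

heron

ibis: 0.55 × 0.6 × 0.1 × 0.35 = 0.01155
heron: 0.45 × 0.35 × 0.45 × 0.8 = 0.0567
Highest score → heron.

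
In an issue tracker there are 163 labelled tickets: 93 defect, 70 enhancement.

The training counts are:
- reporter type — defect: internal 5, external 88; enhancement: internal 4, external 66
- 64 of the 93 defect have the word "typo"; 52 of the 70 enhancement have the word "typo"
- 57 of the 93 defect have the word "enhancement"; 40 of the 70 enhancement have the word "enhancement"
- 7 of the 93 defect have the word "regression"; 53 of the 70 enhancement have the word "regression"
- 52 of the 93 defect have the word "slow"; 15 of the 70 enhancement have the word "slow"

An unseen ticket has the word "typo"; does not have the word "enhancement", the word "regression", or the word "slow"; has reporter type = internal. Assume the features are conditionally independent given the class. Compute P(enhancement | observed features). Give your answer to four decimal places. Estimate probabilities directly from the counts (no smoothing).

defect: (93/163) × (5/93) × (64/93) × (36/93) × (86/93) × (41/93) ≈ 0.00333131
enhancement: (70/163) × (4/70) × (52/70) × (30/70) × (17/70) × (55/70) ≈ 0.00149079
P(enhancement | x) = 0.00149079 / 0.0048221 ≈ 0.3092

0.3092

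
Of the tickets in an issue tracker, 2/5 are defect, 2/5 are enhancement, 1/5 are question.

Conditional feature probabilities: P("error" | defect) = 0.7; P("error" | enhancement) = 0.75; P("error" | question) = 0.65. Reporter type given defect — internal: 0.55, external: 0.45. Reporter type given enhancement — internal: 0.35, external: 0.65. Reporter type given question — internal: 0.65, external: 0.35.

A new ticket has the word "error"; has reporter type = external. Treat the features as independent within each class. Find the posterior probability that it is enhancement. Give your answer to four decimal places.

0.5321

defect: 0.4 × 0.7 × 0.45 = 0.126
enhancement: 0.4 × 0.75 × 0.65 = 0.195
question: 0.2 × 0.65 × 0.35 = 0.0455
P(enhancement | x) = 0.195 / 0.3665 ≈ 0.5321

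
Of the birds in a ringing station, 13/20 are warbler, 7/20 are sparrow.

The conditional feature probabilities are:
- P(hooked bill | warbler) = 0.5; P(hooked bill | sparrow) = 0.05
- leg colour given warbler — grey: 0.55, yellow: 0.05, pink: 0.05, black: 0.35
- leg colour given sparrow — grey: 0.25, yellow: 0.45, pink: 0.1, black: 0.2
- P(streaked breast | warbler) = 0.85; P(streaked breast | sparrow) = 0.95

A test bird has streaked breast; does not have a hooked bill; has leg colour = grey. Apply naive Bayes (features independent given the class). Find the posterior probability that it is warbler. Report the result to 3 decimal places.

warbler: 0.65 × (1−0.5) × 0.55 × 0.85 = 0.1519375
sparrow: 0.35 × (1−0.05) × 0.25 × 0.95 = 0.07896875
P(warbler | x) = 0.1519375 / 0.23090625 ≈ 0.658

0.658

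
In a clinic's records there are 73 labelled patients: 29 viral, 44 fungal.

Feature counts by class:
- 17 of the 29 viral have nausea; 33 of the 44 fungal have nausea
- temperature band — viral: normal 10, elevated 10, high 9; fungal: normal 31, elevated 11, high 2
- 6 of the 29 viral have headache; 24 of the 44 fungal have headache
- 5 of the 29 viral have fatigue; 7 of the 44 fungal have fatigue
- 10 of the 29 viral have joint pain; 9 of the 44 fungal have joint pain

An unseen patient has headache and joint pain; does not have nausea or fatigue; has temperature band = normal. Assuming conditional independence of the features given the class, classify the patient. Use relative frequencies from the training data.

viral: (29/73) × (12/29) × (10/29) × (6/29) × (24/29) × (10/29) ≈ 0.00334679
fungal: (44/73) × (11/44) × (31/44) × (24/44) × (37/44) × (9/44) ≈ 0.00996039
Highest score → fungal.

fungal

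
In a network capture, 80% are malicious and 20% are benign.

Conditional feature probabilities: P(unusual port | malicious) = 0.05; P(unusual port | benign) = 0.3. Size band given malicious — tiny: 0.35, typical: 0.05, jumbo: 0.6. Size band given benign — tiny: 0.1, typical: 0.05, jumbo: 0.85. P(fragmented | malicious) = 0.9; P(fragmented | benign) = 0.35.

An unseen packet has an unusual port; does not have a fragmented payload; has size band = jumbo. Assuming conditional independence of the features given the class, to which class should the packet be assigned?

benign

malicious: 0.8 × 0.05 × 0.6 × (1−0.9) = 0.0024
benign: 0.2 × 0.3 × 0.85 × (1−0.35) = 0.03315
Highest score → benign.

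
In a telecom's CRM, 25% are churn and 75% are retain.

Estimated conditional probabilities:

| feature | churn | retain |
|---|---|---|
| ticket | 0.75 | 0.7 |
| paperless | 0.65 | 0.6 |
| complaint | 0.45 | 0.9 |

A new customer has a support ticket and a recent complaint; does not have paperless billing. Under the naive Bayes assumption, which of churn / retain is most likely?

churn: 0.25 × 0.75 × (1−0.65) × 0.45 = 0.02953125
retain: 0.75 × 0.7 × (1−0.6) × 0.9 = 0.189
Highest score → retain.

retain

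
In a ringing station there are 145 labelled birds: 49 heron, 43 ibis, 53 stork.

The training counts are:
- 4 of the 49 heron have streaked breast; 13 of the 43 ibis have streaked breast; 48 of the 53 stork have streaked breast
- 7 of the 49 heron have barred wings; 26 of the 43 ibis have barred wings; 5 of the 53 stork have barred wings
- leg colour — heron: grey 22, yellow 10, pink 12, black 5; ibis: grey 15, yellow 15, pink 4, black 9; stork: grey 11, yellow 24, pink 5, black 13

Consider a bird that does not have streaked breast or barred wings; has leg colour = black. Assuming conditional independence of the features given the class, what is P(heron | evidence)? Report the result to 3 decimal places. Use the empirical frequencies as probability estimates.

heron: (49/145) × (45/49) × (42/49) × (5/49) ≈ 0.0271439
ibis: (43/145) × (30/43) × (17/43) × (9/43) ≈ 0.0171202
stork: (53/145) × (5/53) × (48/53) × (13/53) ≈ 0.00766011
P(heron | x) = 0.0271439 / 0.05192421 ≈ 0.523

0.523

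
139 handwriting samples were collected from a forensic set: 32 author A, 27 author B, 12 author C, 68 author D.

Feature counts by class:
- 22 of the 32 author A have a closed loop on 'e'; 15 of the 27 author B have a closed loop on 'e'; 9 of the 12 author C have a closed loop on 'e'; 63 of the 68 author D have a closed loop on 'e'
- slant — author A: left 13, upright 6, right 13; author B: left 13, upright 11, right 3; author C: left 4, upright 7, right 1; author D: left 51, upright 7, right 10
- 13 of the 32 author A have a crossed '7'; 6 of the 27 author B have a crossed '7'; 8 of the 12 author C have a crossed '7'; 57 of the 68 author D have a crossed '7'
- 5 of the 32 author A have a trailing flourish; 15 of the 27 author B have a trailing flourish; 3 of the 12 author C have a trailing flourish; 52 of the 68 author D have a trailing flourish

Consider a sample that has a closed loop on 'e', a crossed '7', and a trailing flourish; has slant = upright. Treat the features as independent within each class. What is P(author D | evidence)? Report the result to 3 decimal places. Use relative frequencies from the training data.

0.687

author A: (32/139) × (22/32) × (6/32) × (13/32) × (5/32) ≈ 0.00188375
author B: (27/139) × (15/27) × (11/27) × (6/27) × (15/27) ≈ 0.00542776
author C: (12/139) × (9/12) × (7/12) × (8/12) × (3/12) ≈ 0.00629496
author D: (68/139) × (63/68) × (7/68) × (57/68) × (52/68) ≈ 0.0299072
P(author D | x) = 0.0299072 / 0.04351367 ≈ 0.687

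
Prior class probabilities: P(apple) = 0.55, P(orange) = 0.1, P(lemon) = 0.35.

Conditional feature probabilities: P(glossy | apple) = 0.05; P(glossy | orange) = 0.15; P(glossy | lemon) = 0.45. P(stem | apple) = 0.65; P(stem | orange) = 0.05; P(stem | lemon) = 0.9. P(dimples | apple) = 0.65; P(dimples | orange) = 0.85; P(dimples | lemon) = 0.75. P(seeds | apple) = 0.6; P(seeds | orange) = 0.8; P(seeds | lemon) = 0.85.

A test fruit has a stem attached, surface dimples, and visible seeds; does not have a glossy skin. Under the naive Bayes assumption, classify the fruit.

apple

apple: 0.55 × (1−0.05) × 0.65 × 0.65 × 0.6 = 0.13245375
orange: 0.1 × (1−0.15) × 0.05 × 0.85 × 0.8 = 0.00289
lemon: 0.35 × (1−0.45) × 0.9 × 0.75 × 0.85 = 0.110446875
Highest score → apple.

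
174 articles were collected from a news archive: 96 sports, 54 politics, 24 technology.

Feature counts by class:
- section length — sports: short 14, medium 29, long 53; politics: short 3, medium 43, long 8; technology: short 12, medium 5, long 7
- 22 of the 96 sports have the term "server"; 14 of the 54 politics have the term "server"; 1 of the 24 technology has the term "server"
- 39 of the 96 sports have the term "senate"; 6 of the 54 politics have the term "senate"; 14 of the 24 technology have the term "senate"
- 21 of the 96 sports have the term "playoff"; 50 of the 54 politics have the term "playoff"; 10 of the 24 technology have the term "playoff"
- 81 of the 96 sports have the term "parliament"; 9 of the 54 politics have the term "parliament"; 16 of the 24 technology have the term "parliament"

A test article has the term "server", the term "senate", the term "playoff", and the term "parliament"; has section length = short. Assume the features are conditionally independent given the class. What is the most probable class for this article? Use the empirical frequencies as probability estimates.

sports

sports: (96/174) × (14/96) × (22/96) × (39/96) × (21/96) × (81/96) ≈ 0.00138256
politics: (54/174) × (3/54) × (14/54) × (6/54) × (50/54) × (9/54) ≈ 0.0000766459
technology: (24/174) × (12/24) × (1/24) × (14/24) × (10/24) × (16/24) ≈ 0.000465624
Highest score → sports.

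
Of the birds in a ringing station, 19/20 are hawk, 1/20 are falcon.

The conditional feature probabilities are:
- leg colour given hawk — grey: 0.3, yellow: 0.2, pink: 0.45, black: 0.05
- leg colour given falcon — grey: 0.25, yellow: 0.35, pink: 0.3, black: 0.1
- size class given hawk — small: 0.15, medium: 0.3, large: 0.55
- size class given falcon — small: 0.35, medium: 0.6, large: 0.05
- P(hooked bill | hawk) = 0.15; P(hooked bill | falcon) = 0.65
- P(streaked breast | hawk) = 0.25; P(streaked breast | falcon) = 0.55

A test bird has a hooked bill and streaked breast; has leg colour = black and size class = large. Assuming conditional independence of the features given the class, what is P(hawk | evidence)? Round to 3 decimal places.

hawk: 0.95 × 0.05 × 0.55 × 0.15 × 0.25 = 0.0009796875
falcon: 0.05 × 0.1 × 0.05 × 0.65 × 0.55 = 0.000089375
P(hawk | x) = 0.0009796875 / 0.0010690625 ≈ 0.916

0.916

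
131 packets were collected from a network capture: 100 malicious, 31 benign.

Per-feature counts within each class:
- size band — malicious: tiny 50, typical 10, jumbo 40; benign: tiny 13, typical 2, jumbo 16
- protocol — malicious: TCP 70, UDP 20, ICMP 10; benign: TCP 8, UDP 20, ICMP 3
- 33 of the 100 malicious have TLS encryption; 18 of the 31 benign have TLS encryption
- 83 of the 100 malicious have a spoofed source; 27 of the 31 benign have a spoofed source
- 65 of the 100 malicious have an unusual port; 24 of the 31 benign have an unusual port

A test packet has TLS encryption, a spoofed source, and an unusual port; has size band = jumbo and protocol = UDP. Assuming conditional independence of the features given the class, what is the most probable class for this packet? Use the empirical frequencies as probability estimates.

benign

malicious: (100/131) × (40/100) × (20/100) × (33/100) × (83/100) × (65/100) ≈ 0.0108724
benign: (31/131) × (16/31) × (20/31) × (18/31) × (27/31) × (24/31) ≈ 0.0308517
Highest score → benign.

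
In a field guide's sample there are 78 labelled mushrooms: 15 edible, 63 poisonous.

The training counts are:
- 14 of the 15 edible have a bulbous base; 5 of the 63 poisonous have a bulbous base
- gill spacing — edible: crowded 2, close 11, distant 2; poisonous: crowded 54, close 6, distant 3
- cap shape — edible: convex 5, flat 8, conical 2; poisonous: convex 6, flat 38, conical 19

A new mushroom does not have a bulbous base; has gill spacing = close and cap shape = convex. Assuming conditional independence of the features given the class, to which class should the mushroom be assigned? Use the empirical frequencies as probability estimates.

edible: (15/78) × (1/15) × (11/15) × (5/15) ≈ 0.0031339
poisonous: (63/78) × (58/63) × (6/63) × (6/63) ≈ 0.00674458
Highest score → poisonous.

poisonous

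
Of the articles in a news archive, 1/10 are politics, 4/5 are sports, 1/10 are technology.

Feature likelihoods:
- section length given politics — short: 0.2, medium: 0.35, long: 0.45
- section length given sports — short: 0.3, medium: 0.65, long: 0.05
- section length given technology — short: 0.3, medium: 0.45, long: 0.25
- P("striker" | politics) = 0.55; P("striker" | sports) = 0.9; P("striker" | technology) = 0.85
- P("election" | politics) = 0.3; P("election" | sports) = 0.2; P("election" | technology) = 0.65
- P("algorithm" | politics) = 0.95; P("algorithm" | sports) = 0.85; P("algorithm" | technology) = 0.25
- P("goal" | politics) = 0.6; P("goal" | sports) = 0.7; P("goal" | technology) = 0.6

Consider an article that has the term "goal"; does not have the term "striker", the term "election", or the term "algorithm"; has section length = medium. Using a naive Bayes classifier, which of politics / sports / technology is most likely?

sports

politics: 0.1 × 0.35 × (1−0.55) × (1−0.3) × (1−0.95) × 0.6 = 0.00033075
sports: 0.8 × 0.65 × (1−0.9) × (1−0.2) × (1−0.85) × 0.7 = 0.004368
technology: 0.1 × 0.45 × (1−0.85) × (1−0.65) × (1−0.25) × 0.6 = 0.001063125
Highest score → sports.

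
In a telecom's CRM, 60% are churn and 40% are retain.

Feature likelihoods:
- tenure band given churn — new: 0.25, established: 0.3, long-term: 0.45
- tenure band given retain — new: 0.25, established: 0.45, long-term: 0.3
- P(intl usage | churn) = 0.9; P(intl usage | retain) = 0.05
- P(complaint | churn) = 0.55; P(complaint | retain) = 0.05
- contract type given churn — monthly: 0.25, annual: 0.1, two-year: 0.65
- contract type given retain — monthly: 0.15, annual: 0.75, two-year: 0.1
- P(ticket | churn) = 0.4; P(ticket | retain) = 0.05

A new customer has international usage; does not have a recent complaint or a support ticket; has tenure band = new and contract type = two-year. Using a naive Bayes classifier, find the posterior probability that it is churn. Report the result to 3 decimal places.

0.981

churn: 0.6 × 0.25 × 0.9 × (1−0.55) × 0.65 × (1−0.4) = 0.0236925
retain: 0.4 × 0.25 × 0.05 × (1−0.05) × 0.1 × (1−0.05) = 0.00045125
P(churn | x) = 0.0236925 / 0.02414375 ≈ 0.981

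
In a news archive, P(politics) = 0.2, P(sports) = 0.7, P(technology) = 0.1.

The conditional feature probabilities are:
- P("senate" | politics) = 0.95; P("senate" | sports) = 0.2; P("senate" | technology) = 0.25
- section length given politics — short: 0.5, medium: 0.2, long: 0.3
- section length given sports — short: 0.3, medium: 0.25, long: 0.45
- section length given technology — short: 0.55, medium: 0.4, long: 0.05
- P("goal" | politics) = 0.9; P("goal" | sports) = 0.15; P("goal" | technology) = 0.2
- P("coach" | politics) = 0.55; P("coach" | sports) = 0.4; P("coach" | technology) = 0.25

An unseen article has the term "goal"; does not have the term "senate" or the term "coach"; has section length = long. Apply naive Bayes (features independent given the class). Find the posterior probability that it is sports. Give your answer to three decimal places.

politics: 0.2 × (1−0.95) × 0.3 × 0.9 × (1−0.55) = 0.001215
sports: 0.7 × (1−0.2) × 0.45 × 0.15 × (1−0.4) = 0.02268
technology: 0.1 × (1−0.25) × 0.05 × 0.2 × (1−0.25) = 0.0005625
P(sports | x) = 0.02268 / 0.0244575 ≈ 0.927

0.927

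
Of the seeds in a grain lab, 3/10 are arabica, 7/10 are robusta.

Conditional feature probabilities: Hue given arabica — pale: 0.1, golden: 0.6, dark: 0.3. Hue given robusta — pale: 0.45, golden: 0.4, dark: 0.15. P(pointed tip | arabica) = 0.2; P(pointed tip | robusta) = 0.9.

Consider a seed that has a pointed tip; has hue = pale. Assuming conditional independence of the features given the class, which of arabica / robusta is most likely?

arabica: 0.3 × 0.1 × 0.2 = 0.006
robusta: 0.7 × 0.45 × 0.9 = 0.2835
Highest score → robusta.

robusta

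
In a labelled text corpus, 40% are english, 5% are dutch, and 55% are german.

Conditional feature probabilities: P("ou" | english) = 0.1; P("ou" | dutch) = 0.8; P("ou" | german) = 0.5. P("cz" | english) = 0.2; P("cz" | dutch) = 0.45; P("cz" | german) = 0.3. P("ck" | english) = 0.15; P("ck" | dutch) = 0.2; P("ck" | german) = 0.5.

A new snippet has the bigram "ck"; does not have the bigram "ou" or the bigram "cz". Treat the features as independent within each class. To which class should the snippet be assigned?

german

english: 0.4 × (1−0.1) × (1−0.2) × 0.15 = 0.0432
dutch: 0.05 × (1−0.8) × (1−0.45) × 0.2 = 0.0011
german: 0.55 × (1−0.5) × (1−0.3) × 0.5 = 0.09625
Highest score → german.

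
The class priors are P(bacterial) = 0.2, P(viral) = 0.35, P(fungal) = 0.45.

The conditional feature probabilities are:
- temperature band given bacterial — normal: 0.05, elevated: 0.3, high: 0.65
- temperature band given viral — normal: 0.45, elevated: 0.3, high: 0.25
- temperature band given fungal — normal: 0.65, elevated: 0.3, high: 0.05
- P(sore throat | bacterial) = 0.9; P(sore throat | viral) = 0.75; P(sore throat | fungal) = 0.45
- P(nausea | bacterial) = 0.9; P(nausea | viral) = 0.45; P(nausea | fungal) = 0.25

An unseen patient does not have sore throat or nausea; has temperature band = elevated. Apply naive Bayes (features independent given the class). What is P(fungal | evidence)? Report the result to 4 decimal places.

0.7874

bacterial: 0.2 × 0.3 × (1−0.9) × (1−0.9) = 0.0006
viral: 0.35 × 0.3 × (1−0.75) × (1−0.45) = 0.0144375
fungal: 0.45 × 0.3 × (1−0.45) × (1−0.25) = 0.0556875
P(fungal | x) = 0.0556875 / 0.070725 ≈ 0.7874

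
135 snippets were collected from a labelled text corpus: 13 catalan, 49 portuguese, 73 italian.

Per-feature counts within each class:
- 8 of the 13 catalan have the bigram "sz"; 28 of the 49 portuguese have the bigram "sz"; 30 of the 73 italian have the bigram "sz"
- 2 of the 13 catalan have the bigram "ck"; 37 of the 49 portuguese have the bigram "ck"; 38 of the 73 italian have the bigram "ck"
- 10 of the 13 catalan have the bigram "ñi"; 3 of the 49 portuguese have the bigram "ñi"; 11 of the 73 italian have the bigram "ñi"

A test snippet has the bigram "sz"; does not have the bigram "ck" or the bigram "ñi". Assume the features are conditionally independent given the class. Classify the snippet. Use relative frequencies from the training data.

catalan: (13/135) × (8/13) × (11/13) × (3/13) ≈ 0.0115713
portuguese: (49/135) × (28/49) × (12/49) × (46/49) ≈ 0.0476838
italian: (73/135) × (30/73) × (35/73) × (62/73) ≈ 0.0904902
Highest score → italian.

italian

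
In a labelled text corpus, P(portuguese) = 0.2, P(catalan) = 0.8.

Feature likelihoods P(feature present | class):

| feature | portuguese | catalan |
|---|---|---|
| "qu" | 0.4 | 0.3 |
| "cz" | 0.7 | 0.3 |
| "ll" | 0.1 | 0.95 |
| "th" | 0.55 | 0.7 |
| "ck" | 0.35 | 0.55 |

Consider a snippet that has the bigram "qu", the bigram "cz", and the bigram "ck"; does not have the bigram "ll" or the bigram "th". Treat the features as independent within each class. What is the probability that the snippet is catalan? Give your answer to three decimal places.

0.070

portuguese: 0.2 × 0.4 × 0.7 × (1−0.1) × (1−0.55) × 0.35 = 0.007938
catalan: 0.8 × 0.3 × 0.3 × (1−0.95) × (1−0.7) × 0.55 = 0.000594
P(catalan | x) = 0.000594 / 0.008532 ≈ 0.070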